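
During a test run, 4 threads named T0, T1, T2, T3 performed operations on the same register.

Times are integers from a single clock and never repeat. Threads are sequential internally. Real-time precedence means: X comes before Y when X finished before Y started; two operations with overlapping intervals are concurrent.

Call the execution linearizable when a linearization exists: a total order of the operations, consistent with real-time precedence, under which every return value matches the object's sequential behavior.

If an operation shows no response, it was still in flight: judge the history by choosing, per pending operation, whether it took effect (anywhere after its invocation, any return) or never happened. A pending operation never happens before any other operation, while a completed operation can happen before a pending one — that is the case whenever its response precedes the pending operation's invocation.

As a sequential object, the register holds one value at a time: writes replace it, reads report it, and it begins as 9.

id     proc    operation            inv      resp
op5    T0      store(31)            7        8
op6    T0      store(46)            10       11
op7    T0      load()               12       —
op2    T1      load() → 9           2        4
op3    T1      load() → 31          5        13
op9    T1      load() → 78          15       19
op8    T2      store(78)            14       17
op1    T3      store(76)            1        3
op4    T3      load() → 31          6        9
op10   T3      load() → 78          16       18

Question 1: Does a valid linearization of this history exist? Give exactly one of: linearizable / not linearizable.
linearizable

a witness: op2, op1, op5, op3, op4, op6, op7, op8, op9, op10
after step 1 (op2 load() → 9): value 9
after step 2 (op1 store(76)): value 76
after step 3 (op5 store(31)): value 31
after step 4 (op3 load() → 31): value 31
after step 5 (op4 load() → 31): value 31
after step 6 (op6 store(46)): value 46
after step 7 (op7 load() (pending, included)): value 46
after step 8 (op8 store(78)): value 78
after step 9 (op9 load() → 78): value 78
after step 10 (op10 load() → 78): value 78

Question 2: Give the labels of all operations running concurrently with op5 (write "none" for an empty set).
Answer: op3, op4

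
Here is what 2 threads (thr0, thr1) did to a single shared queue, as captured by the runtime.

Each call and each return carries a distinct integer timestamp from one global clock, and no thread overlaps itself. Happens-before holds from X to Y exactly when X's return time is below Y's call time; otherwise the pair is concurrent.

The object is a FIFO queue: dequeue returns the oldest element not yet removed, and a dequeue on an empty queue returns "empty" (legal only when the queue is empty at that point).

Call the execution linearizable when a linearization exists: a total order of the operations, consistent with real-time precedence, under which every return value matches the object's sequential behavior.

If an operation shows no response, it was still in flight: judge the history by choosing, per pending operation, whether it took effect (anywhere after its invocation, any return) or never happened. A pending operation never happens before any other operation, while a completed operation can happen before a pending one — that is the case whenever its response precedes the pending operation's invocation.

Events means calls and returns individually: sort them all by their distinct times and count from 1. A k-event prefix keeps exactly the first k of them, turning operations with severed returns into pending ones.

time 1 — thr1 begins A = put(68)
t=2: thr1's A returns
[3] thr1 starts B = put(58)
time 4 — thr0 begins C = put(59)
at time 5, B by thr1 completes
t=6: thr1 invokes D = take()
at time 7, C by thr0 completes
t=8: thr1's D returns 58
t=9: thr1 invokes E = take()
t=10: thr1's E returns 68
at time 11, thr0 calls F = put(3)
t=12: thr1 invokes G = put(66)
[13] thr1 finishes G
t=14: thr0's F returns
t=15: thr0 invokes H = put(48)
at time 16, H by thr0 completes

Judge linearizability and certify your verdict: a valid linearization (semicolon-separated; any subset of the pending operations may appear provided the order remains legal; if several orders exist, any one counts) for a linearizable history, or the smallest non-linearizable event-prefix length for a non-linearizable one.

already the first 8 events (up to D's response at time 8) admit no linearization; the first 7 still do
4 completed operations, 3 real-time-consistent orders — every queue replay fails
one such order, A, B, C, D, breaks at step 4 where D take() → 58 is illegal
one such order, A, B, D, C, breaks at step 3 where D take() → 58 is illegal

not linearizable — minimal violating prefix: 8 events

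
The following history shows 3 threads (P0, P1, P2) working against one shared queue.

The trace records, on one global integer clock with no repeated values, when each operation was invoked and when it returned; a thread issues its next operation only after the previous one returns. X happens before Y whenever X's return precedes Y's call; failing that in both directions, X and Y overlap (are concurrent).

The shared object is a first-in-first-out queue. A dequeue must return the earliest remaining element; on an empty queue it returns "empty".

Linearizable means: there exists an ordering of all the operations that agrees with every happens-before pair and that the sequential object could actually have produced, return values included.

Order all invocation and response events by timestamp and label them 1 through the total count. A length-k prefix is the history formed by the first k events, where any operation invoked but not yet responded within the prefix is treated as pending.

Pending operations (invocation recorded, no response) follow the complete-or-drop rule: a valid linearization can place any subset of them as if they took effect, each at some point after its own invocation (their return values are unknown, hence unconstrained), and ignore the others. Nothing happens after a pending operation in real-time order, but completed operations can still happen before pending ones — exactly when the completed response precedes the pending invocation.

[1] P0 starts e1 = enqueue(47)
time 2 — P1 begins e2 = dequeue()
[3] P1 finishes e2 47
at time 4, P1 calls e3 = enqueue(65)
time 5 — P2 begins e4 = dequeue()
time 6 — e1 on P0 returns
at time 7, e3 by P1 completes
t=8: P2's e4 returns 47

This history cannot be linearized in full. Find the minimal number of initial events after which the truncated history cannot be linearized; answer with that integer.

8

one valid order for events 1..7 is e1, e2, e3:
step 1: e1 enqueue(47) — queue <47>
step 2: e2 dequeue() → 47 — queue <>
step 3: e3 enqueue(65) — queue <65>
include event 8 — e4 responding at 8 — and every candidate order breaks
e.g. e1, e2, e3, e4: illegal at step 4, since e4 dequeue() → 47 cannot apply there
e.g. e1, e2, e4, e3: illegal at step 3, since e4 dequeue() → 47 cannot apply there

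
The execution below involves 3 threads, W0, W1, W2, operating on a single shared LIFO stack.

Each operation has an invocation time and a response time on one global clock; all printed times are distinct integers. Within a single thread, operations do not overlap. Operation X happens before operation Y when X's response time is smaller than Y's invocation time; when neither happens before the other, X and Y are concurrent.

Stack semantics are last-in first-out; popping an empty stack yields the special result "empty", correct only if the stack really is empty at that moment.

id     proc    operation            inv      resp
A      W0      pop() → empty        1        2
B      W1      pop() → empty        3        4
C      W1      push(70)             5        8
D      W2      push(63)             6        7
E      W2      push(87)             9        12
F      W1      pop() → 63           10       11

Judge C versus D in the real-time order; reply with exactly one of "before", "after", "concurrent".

concurrent

C spans [5,8], D spans [6,7]
the intervals overlap in both directions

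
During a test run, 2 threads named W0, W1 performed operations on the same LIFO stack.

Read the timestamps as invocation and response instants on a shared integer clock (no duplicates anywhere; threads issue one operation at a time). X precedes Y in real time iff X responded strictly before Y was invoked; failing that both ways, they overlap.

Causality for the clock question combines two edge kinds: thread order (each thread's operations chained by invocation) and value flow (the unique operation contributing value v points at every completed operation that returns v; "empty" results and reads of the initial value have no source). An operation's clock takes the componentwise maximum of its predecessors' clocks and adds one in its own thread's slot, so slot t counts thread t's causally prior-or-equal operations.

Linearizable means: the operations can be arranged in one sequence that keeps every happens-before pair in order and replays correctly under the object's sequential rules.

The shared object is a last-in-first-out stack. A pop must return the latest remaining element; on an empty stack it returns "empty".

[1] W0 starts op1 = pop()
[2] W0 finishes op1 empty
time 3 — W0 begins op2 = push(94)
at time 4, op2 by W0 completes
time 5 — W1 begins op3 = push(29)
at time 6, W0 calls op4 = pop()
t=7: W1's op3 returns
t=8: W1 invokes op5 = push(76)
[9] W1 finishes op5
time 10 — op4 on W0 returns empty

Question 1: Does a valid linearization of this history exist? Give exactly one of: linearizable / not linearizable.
cut after 9 events: linearizable; cut after 10 events (op4 responds, time 10): not linearizable
every one of the 3 real-time-consistent orders over 5 completed LIFO stack ops fails the sequential spec
one such order, op1, op2, op3, op4, op5, breaks at step 4 where op4 pop() → empty is illegal
one such order, op1, op2, op3, op5, op4, breaks at step 5 where op4 pop() → empty is illegal

not linearizable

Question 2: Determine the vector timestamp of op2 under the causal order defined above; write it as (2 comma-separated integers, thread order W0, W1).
VC(op3, invoked at 5): no causal predecessors; +1 on W1 → (0, 1)
VC(op1, invoked at 1): no causal predecessors; +1 on W0 → (1, 0)
invoked at 8, op5 merges VC(op3)=(0, 1) and bumps W1's slot → (0, 2)
invoked at 3, op2 merges VC(op1)=(1, 0) and bumps W0's slot → (2, 0)
invoked at 6, op4 merges VC(op2)=(2, 0) and bumps W0's slot → (3, 0)
target: VC(op2) = (2, 0)

(2, 0)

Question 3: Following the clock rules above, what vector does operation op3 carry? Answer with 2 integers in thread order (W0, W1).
op3, invoked 5, has no incoming edges; only W1's bump applies → (0, 1)
op1, invoked 1, has no incoming edges; only W0's bump applies → (1, 0)
merge at op5 (invoked 8): VC(op3)=(0, 1), own-thread bump on W1 → (0, 2)
merge at op2 (invoked 3): VC(op1)=(1, 0), own-thread bump on W0 → (2, 0)
merge at op4 (invoked 6): VC(op2)=(2, 0), own-thread bump on W0 → (3, 0)
target: VC(op3) = (0, 1)

(0, 1)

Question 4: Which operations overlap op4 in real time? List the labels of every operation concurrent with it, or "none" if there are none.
op4 spans [6,10]; an op avoiding the whole window 6..10 is ordered, any other is concurrent
op1 [1,2]: before
op2 [3,4]: before
op3 [5,7]: concurrent
op5 [8,9]: concurrent

op3, op5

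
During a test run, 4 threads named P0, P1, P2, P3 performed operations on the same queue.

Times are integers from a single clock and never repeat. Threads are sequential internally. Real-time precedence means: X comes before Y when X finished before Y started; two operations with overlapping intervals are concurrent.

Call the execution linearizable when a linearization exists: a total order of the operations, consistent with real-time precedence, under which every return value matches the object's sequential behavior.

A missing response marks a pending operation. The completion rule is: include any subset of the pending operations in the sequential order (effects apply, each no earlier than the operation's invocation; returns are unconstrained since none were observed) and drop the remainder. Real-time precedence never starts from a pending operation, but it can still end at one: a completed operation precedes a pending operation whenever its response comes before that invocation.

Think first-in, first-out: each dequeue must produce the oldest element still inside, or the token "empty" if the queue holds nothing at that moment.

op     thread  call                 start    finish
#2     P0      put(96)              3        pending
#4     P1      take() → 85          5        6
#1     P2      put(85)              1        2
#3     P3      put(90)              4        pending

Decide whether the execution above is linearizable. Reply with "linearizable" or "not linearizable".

witness order: #1, #2, #3, #4
step 1: #1 put(85) — queue <85>
step 2: #2 put(96) (pending, included) — queue <85,96>
step 3: #3 put(90) (pending, included) — queue <85,96,90>
step 4: #4 take() → 85 — queue <96,90>

linearizable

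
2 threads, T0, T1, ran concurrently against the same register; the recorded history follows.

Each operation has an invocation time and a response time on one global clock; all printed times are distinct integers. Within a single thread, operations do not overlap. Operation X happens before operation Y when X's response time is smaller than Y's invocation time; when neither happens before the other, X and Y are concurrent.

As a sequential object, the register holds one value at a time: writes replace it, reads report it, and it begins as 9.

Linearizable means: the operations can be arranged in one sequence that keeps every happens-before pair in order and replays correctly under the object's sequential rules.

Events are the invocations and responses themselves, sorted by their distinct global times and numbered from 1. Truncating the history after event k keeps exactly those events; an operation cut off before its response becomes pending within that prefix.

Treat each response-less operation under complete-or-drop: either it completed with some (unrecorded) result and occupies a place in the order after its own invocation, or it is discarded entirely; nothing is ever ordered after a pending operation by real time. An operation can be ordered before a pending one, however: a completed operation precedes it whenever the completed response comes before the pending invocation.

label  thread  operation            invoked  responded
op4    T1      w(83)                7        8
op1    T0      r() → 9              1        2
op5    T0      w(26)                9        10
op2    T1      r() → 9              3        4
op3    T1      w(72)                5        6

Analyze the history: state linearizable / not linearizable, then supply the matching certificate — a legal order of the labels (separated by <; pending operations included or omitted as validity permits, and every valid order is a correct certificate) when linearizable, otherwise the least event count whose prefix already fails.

linearizable — witness: op1 < op2 < op3 < op4 < op5

after step 1 (op1 r() → 9): value 9
after step 2 (op2 r() → 9): value 9
after step 3 (op3 w(72)): value 72
after step 4 (op4 w(83)): value 83
after step 5 (op5 w(26)): value 26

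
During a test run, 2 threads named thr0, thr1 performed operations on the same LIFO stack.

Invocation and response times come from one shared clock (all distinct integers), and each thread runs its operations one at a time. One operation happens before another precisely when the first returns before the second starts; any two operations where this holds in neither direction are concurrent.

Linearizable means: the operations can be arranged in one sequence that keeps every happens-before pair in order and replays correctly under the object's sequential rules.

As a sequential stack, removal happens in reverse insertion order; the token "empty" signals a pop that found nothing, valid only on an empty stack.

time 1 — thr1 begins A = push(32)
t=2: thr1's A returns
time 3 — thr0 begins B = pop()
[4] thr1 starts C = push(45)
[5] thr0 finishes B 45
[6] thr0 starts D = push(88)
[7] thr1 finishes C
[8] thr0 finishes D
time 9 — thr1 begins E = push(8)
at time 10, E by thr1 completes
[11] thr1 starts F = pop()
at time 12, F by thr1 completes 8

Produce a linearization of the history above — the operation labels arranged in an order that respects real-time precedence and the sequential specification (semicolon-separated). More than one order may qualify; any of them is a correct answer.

A; C; B; D; E; F

after step 1 (A push(32)): stack <32>
after step 2 (C push(45)): stack <32,45>
after step 3 (B pop() → 45): stack <32>
after step 4 (D push(88)): stack <32,88>
after step 5 (E push(8)): stack <32,88,8>
after step 6 (F pop() → 8): stack <32,88>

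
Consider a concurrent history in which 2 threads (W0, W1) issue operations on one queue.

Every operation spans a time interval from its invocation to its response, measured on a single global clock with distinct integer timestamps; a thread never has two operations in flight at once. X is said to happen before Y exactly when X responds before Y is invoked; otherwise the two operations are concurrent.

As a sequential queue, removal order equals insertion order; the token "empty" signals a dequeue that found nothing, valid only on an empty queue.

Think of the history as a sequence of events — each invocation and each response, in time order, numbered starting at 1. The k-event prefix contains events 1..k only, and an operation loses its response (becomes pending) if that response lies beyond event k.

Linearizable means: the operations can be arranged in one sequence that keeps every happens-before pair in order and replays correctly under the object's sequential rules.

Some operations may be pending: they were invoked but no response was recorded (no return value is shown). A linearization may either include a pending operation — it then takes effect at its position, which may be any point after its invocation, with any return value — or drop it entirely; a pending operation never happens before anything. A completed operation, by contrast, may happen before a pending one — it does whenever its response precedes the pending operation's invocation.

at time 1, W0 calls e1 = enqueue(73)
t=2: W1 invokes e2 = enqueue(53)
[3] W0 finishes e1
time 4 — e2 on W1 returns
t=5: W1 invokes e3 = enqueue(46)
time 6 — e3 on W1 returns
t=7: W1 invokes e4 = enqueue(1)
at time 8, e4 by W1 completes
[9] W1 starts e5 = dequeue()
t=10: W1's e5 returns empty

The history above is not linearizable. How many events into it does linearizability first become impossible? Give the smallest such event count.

one valid order for events 1..9 is e1, e2, e3, e4:
step 1: e1 enqueue(73) — queue <73>
step 2: e2 enqueue(53) — queue <73,53>
step 3: e3 enqueue(46) — queue <73,53,46>
step 4: e4 enqueue(1) — queue <73,53,46,1>
at event 10 (e5's time-10 response) nothing linearizes any more
for example e1, e2, e3, e4, e5 fails at step 5: e5 dequeue() → empty is not legal there
for example e2, e1, e3, e4, e5 fails at step 5: e5 dequeue() → empty is not legal there

10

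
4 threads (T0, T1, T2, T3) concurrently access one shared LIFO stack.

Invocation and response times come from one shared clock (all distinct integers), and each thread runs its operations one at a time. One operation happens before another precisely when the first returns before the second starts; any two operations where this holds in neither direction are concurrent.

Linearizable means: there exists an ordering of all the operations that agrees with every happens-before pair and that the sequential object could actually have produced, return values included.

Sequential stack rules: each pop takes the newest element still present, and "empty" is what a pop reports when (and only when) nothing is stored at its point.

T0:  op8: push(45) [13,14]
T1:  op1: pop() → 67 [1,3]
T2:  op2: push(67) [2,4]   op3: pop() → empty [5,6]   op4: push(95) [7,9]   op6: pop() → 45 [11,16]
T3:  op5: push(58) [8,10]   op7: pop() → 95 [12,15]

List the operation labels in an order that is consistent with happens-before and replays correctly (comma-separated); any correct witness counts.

1. op2 push(67), leaving stack <67>
2. op1 pop() → 67, leaving stack <>
3. op3 pop() → empty, leaving stack <>
4. op5 push(58), leaving stack <58>
5. op4 push(95), leaving stack <58,95>
6. op7 pop() → 95, leaving stack <58>
7. op8 push(45), leaving stack <58,45>
8. op6 pop() → 45, leaving stack <58>

op2, op1, op3, op5, op4, op7, op8, op6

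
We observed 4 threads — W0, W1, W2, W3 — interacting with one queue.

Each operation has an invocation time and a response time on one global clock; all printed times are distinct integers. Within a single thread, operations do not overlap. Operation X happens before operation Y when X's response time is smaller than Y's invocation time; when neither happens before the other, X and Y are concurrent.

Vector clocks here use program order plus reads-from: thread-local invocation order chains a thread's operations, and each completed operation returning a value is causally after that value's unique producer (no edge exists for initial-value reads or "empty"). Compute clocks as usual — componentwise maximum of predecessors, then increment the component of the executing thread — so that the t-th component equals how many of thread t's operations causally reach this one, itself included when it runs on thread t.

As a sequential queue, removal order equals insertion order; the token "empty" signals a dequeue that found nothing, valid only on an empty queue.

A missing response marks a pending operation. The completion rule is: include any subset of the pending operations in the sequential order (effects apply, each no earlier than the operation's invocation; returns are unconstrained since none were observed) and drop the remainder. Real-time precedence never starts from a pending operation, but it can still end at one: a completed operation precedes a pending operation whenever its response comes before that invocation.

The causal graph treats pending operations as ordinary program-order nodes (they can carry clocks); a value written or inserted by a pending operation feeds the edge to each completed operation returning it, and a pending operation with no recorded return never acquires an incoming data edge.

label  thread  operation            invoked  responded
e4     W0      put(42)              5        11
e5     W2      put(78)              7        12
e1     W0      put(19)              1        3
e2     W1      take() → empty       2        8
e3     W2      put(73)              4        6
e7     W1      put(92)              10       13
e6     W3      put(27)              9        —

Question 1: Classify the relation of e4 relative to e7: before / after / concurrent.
e4 spans [5,11], e7 spans [10,13]
the intervals overlap in both directions

concurrent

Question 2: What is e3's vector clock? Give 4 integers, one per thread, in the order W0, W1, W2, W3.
root op e6, invoked 9: fresh clock plus W3's own tick → (0, 0, 0, 1)
root op e3, invoked 4: fresh clock plus W2's own tick → (0, 0, 1, 0)
root op e2, invoked 2: fresh clock plus W1's own tick → (0, 1, 0, 0)
root op e1, invoked 1: fresh clock plus W0's own tick → (1, 0, 0, 0)
e5, invoked 7, takes VC(e3)=(0, 0, 1, 0) under max, adds 1 for W2 → (0, 0, 2, 0)
e7, invoked 10, takes VC(e2)=(0, 1, 0, 0) under max, adds 1 for W1 → (0, 2, 0, 0)
e4, invoked 5, takes VC(e1)=(1, 0, 0, 0) under max, adds 1 for W0 → (2, 0, 0, 0)
target: VC(e3) = (0, 0, 1, 0)

(0, 0, 1, 0)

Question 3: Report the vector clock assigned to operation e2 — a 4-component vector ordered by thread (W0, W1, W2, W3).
e6, invoked 9, has no incoming edges; only W3's bump applies → (0, 0, 0, 1)
e3, invoked 4, has no incoming edges; only W2's bump applies → (0, 0, 1, 0)
e2, invoked 2, has no incoming edges; only W1's bump applies → (0, 1, 0, 0)
e1, invoked 1, has no incoming edges; only W0's bump applies → (1, 0, 0, 0)
VC(e5, invoked at 7): max of VC(e3)=(0, 0, 1, 0), then +1 on thread W2 → (0, 0, 2, 0)
VC(e7, invoked at 10): max of VC(e2)=(0, 1, 0, 0), then +1 on thread W1 → (0, 2, 0, 0)
VC(e4, invoked at 5): max of VC(e1)=(1, 0, 0, 0), then +1 on thread W0 → (2, 0, 0, 0)
target: VC(e2) = (0, 1, 0, 0)

(0, 1, 0, 0)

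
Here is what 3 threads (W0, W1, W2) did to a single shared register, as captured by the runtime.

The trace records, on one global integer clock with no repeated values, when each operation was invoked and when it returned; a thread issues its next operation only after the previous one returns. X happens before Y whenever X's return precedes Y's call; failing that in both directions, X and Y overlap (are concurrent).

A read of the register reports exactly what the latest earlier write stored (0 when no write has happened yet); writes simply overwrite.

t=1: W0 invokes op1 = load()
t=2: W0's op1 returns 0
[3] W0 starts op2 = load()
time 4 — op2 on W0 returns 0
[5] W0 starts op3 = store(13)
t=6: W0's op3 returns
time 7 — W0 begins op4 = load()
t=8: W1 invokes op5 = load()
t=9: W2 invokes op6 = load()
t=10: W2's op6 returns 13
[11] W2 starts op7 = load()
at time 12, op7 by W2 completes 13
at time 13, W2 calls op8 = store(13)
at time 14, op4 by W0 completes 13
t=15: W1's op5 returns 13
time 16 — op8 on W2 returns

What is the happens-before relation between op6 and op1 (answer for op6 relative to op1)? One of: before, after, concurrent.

op6 spans [9,10], op1 spans [1,2]
resp(op1)=2 < inv(op6)=9

after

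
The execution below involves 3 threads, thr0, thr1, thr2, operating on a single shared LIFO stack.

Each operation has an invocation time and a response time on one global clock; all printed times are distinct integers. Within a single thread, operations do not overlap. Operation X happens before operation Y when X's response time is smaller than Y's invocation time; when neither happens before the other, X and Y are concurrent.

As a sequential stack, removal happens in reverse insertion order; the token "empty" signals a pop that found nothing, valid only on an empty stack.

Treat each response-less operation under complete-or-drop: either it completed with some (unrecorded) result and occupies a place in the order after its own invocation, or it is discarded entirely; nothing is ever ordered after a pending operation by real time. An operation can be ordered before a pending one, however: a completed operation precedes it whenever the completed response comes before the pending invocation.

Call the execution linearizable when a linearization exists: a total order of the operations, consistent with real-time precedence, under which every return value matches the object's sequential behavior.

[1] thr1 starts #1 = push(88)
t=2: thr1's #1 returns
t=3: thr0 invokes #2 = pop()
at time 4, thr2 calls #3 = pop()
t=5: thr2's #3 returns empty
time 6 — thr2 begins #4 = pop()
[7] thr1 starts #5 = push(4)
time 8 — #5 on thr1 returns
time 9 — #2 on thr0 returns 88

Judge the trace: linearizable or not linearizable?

one valid linearization: #1, #2, #3, #4, #5
step 1: #1 push(88) — stack <88>
step 2: #2 pop() → 88 — stack <>
step 3: #3 pop() → empty — stack <>
step 4: #4 pop() (pending, included) — stack <>
step 5: #5 push(4) — stack <4>

linearizable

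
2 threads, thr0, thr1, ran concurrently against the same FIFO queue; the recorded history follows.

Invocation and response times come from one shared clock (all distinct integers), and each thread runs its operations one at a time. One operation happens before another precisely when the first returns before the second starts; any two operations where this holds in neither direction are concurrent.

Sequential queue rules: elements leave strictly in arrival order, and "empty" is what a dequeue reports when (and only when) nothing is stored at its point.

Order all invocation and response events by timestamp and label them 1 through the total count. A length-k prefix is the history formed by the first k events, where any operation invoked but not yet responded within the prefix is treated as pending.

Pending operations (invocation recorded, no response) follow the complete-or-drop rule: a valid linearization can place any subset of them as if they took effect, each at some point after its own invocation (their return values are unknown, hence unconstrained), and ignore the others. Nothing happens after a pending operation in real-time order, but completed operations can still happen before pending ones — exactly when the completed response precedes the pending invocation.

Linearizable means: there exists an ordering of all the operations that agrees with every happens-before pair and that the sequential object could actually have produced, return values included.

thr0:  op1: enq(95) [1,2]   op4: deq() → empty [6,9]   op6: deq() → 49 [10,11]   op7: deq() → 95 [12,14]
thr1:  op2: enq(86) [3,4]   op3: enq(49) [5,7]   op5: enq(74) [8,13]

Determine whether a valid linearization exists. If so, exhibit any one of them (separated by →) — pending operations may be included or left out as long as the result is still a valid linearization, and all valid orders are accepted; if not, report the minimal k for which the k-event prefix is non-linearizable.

not linearizable — minimal violating prefix: 9 events

the violation lands at event 9, op4's response at time 9: events 1..8 linearize, events 1..9 do not
4 completed operations, 2 real-time-consistent orders — every FIFO queue replay fails
every completion of the 1 pending operation (op5) was checked; none linearizes
sample order op1, op2, op3, op4 (pending dropped) stalls at step 4 — op4 deq() → empty has no legal effect
sample order op1, op2, op4, op3 (pending dropped) stalls at step 3 — op4 deq() → empty has no legal effect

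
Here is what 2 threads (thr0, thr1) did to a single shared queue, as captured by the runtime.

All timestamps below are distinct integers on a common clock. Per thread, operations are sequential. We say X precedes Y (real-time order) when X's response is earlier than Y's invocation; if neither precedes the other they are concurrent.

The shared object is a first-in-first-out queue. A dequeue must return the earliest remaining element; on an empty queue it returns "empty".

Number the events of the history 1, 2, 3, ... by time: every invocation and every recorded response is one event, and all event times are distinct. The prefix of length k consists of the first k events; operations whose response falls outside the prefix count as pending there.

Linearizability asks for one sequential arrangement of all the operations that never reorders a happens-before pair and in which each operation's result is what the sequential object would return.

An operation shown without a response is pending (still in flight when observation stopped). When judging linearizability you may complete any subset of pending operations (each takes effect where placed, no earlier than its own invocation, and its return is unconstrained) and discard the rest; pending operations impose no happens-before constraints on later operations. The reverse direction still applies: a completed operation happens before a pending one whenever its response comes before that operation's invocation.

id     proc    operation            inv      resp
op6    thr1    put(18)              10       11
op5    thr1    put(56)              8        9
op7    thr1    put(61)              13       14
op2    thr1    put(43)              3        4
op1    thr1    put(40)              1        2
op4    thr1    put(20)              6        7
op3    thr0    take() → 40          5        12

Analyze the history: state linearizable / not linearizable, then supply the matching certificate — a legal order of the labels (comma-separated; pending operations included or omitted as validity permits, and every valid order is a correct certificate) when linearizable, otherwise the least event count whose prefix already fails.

linearizable — witness: op1, op2, op3, op4, op5, op6, op7

step 1: op1 put(40) — queue <40>
step 2: op2 put(43) — queue <40,43>
step 3: op3 take() → 40 — queue <43>
step 4: op4 put(20) — queue <43,20>
step 5: op5 put(56) — queue <43,20,56>
step 6: op6 put(18) — queue <43,20,56,18>
step 7: op7 put(61) — queue <43,20,56,18,61>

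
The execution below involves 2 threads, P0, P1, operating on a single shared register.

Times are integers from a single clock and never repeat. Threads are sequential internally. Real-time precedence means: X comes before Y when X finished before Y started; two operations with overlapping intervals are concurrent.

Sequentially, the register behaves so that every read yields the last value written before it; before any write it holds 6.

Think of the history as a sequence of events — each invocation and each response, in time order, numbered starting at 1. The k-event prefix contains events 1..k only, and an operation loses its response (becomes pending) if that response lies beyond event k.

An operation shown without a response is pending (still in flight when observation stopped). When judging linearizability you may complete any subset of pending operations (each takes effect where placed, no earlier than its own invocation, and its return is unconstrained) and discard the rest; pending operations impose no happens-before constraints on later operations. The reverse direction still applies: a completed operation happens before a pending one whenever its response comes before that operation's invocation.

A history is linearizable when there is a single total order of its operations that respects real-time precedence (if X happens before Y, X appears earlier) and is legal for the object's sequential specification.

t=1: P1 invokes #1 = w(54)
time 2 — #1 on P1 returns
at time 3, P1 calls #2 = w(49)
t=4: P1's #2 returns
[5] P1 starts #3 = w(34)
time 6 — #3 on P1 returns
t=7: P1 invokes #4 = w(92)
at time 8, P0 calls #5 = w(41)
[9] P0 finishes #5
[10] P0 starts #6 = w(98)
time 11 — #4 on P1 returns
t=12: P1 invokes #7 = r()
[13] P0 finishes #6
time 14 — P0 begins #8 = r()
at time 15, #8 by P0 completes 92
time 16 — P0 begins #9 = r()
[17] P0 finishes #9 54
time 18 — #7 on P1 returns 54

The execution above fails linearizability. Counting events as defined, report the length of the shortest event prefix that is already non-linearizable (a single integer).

17

events 1..16 are linearizable, e.g. via #1, #2, #3, #5, #6, #4, #7, #8:
step 1: #1 w(54) — value 54
step 2: #2 w(49) — value 49
step 3: #3 w(34) — value 34
step 4: #5 w(41) — value 41
step 5: #6 w(98) — value 98
step 6: #4 w(92) — value 92
step 7: #7 r() (pending, included) — value 92
step 8: #8 r() → 92 — value 92
adding event 17 (#9 responds at 17) leaves no legal real-time order
no completion choice of the 1 pending operation (#7) rescues it — every subset was tried
one such order, #1, #2, #3, #4, #5, #6, #8, #9 (pending dropped), breaks at step 7 where #8 r() → 92 is illegal
one such order, #1, #2, #3, #5, #4, #6, #8, #9 (pending dropped), breaks at step 7 where #8 r() → 92 is illegal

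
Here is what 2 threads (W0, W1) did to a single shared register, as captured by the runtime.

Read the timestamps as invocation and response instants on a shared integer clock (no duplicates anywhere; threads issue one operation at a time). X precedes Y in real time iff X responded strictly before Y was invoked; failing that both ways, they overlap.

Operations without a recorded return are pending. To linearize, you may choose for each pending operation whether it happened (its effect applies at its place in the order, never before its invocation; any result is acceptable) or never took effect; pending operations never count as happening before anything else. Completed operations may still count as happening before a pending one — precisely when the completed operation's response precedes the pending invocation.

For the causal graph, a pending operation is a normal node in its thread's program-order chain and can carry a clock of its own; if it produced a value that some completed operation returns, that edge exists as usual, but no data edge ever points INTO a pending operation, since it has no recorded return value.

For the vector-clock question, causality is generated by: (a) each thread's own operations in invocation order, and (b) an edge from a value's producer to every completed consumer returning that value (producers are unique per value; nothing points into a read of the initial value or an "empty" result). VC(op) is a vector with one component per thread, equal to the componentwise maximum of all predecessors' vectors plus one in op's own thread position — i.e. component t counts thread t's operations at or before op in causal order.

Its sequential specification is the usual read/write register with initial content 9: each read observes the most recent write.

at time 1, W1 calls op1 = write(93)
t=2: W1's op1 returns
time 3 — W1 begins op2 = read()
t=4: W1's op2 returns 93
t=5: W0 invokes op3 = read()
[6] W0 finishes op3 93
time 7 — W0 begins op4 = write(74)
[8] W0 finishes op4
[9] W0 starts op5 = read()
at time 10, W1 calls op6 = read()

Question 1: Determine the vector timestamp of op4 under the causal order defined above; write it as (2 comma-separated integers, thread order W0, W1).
(2, 1)

op1 (invocation 1): nothing precedes it; W1's component alone gives (0, 1)
merge at op2 (invoked 3): VC(op1)=(0, 1), own-thread bump on W1 → (0, 2)
merge at op3 (invoked 5): VC(op1)=(0, 1), own-thread bump on W0 → (1, 1)
merge at op6 (invoked 10): VC(op2)=(0, 2), own-thread bump on W1 → (0, 3)
merge at op4 (invoked 7): VC(op3)=(1, 1), own-thread bump on W0 → (2, 1)
merge at op5 (invoked 9): VC(op4)=(2, 1), own-thread bump on W0 → (3, 1)
target: VC(op4) = (2, 1)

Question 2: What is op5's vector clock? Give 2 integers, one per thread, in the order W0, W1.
(3, 1)

invoked at 1, op1 has no predecessors; its own W1 bump gives (0, 1)
from VC(op1)=(0, 1), op2 (invoked 3) maxes components and bumps W1 → (0, 2)
from VC(op1)=(0, 1), op3 (invoked 5) maxes components and bumps W0 → (1, 1)
from VC(op2)=(0, 2), op6 (invoked 10) maxes components and bumps W1 → (0, 3)
from VC(op3)=(1, 1), op4 (invoked 7) maxes components and bumps W0 → (2, 1)
from VC(op4)=(2, 1), op5 (invoked 9) maxes components and bumps W0 → (3, 1)
target: VC(op5) = (3, 1)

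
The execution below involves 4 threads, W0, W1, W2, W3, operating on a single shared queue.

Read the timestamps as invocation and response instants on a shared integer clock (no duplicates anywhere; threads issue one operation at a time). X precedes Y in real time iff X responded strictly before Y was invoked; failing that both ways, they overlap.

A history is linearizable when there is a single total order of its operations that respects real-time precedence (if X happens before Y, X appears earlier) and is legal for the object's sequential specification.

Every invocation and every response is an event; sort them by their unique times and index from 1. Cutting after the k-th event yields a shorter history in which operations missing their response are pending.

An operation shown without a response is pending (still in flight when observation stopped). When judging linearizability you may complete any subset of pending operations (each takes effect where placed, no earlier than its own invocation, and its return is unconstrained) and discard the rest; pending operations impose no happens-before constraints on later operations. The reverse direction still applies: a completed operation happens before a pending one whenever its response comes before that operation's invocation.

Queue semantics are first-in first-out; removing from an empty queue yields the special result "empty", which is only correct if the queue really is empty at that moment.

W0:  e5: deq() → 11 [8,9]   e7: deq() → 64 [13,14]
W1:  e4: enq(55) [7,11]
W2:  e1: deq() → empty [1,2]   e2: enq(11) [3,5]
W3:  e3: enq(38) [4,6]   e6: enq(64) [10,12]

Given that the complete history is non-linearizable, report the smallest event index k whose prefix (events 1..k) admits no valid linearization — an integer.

a valid linearization of events 1..13 exists, for instance e1, e2, e3, e4, e5, e6:
after step 1 (e1 deq() → empty): queue <>
after step 2 (e2 enq(11)): queue <11>
after step 3 (e3 enq(38)): queue <11,38>
after step 4 (e4 enq(55)): queue <11,38,55>
after step 5 (e5 deq() → 11): queue <38,55>
after step 6 (e6 enq(64)): queue <38,55,64>
include event 14 — e7 responding at 14 — and every candidate order breaks
for example e1, e2, e3, e4, e5, e6, e7 fails at step 7: e7 deq() → 64 is not legal there
for example e1, e2, e3, e5, e4, e6, e7 fails at step 7: e7 deq() → 64 is not legal there

14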